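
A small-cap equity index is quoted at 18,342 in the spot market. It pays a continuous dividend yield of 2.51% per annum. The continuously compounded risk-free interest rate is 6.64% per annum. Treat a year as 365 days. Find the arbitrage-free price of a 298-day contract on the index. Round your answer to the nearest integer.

F = S·e^((r − q)T) = 18342 · e^((0.0664 − 0.0251) × 298/365)
= 18342 · e^0.033719 = 18342 × 1.034294
F = 18,971

18,971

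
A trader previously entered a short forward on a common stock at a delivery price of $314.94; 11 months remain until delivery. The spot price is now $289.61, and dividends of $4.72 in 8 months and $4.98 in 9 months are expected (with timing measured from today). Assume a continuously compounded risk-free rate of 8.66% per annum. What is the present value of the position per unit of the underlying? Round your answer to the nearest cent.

PV(remaining dividends) I = 4.72·e^(−0.0866·8/12) + 4.98·e^(−0.0866·9/12) = 9.1220
Current forward F = (S − I)·e^(rT) = (289.61 − 9.1220)·e^(0.0866·11/12) = 280.4880 × 1.082619 = 303.6616
Value (long) = (F − K)·e^(−rT) = (303.6616 − 314.94) × 0.923686 = -10.4177
Short position value = −(long value) = $10.42

$10.42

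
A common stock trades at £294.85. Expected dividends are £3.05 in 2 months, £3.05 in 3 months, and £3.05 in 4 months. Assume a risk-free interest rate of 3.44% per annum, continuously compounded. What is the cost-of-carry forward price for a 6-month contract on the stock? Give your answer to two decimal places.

PV(dividends) I = 3.05·e^(−0.0344·2/12) + 3.05·e^(−0.0344·3/12) + 3.05·e^(−0.0344·4/12)
I = 3.0326 + 3.0239 + 3.0152 = 9.0717
F = (S − I)·e^(rT) = (294.85 − 9.0717) · e^(0.0344·6/12)
= 285.7783 · e^0.017200 = 285.7783 × 1.017349 = £290.74

£290.74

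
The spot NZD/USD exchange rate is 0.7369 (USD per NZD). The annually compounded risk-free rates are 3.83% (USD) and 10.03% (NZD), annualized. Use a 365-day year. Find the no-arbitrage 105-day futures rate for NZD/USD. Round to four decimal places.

0.7247

By covered interest parity, F = S · (1+r_USD)^T / (1+r_NZD)^T
= 0.7369 × 1.010871 / 1.027878 = 0.7369 × 0.983454
F = 0.7247 USD per NZD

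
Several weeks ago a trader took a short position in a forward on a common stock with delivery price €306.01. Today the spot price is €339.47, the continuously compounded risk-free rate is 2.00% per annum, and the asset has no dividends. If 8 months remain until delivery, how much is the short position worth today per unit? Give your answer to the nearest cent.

Current fair forward for the remaining 8 months: F = S·e^(r·T), r = 0.0200
F = 339.47 · e^(0.0200 × 8/12) = 339.47 × 1.013423 = 344.0267
Value of long forward = (F − K)·e^(−rT) = (344.0267 − 306.01) · e^(−0.0200·8/12)
= 38.0167 × 0.986755 = 37.51
Short position value = −(long value) = -€37.51

-€37.51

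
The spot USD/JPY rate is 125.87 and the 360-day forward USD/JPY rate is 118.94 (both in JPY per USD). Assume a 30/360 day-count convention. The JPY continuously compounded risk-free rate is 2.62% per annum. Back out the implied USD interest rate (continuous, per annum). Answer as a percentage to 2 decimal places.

F = S·e^((r_JPY − r_USD)T) ⇒ r_USD = r_JPY − ln(F/S)/T
ln(118.94/125.87) = -0.056630; /(360/360) = -0.056630
r_USD = 0.0262 + 0.056630 = 0.082830
r_USD = 8.28%

8.28%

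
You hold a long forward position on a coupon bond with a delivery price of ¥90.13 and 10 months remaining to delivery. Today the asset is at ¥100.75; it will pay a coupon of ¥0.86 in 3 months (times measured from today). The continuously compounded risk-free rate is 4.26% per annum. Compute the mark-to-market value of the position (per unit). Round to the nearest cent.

PV(remaining coupons) I = 0.86·e^(−0.0426·3/12) = 0.8509
Current forward F = (S − I)·e^(rT) = (100.75 − 0.8509)·e^(0.0426·10/12) = 99.8991 × 1.036138 = 103.5093
Value (long) = (F − K)·e^(−rT) = (103.5093 − 90.13) × 0.965123 = 12.9127
Value = ¥12.91

¥12.91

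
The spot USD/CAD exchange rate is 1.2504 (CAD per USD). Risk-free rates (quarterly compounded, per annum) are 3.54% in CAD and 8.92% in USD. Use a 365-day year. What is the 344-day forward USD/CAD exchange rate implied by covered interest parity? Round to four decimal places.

By covered interest parity, F = S · (1+r_CAD/4)^(4T) / (1+r_USD/4)^(4T)
= 1.2504 × 1.033774 / 1.086699 = 1.2504 × 0.951297
F = 1.1895 CAD per USD

1.1895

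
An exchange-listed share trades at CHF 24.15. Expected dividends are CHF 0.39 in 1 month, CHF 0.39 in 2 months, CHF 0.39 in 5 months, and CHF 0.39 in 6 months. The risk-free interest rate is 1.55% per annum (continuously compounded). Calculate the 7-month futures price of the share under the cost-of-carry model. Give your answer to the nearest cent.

PV(dividends) I = 0.39·e^(−0.0155·1/12) + 0.39·e^(−0.0155·2/12) + 0.39·e^(−0.0155·5/12) + 0.39·e^(−0.0155·6/12)
I = 0.3895 + 0.3890 + 0.3875 + 0.3870 = 1.5530
F = (S − I)·e^(rT) = (24.15 − 1.5530) · e^(0.0155·7/12)
= 22.5970 · e^0.009042 = 22.5970 × 1.009083 = CHF 22.80

CHF 22.80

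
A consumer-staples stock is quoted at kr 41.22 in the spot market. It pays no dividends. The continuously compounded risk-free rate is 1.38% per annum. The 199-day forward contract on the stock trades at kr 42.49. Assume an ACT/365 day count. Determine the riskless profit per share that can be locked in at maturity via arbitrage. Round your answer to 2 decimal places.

Fair forward: F* = S·e^(carry·T), with carry = r = 0.0138
F* = 41.22 · e^(0.0138 × 199/365) = 41.22 · e^0.007524 = 41.22 × 1.007552 = kr 41.5313
Market kr 42.49 > fair kr 41.5313: forward overpriced → cash-and-carry (buy spot, short the forward).
At maturity, profit = |F_mkt − F*| = |42.49 − 41.5313| = kr 0.96 per share

kr 0.96 per share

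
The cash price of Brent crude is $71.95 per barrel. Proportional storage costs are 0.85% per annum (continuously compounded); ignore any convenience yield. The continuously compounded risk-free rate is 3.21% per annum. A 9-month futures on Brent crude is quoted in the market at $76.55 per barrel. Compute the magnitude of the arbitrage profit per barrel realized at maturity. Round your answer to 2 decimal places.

Fair futures: F* = S·e^(carry·T), with carry = (r + u) = 0.0321 + 0.0085 = 0.0406
F* = 71.95 · e^(0.0406 × 9/12) = 71.95 · e^0.030450 = 71.95 × 1.030918 = $74.1746
Market $76.55 > fair $74.1746: forward overpriced → cash-and-carry (buy spot, short the forward).
At maturity, profit = |F_mkt − F*| = |76.55 − 74.1746| = $2.38 per barrel

$2.38 per barrel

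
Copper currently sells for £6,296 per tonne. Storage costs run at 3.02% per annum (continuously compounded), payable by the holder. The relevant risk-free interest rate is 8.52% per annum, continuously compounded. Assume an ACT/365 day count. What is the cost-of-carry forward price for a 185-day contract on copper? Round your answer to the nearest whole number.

£6,675 per tonne

Net carry = r + u − y = 0.0852 + 0.0302 − 0.0000 = 0.1154
F = S·e^((r+u−y)T) = 6296 · e^(0.1154 × 185/365) = 6296 · e^0.058490
= 6296 × 1.060234 = £6,675 per tonne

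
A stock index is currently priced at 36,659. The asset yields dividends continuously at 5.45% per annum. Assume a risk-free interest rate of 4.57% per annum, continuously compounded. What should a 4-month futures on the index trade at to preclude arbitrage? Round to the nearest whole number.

F = S·e^((r − q)T) = 36659 · e^((0.0457 − 0.0545) × 4/12)
= 36659 · e^-0.002933 = 36659 × 0.997071
F = 36,552

36,552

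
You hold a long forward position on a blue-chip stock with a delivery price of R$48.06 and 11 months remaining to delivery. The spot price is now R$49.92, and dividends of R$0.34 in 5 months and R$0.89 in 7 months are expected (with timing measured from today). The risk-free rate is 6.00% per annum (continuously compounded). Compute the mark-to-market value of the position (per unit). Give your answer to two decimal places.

R$3.24

PV(remaining dividends) I = 0.34·e^(−0.0600·5/12) + 0.89·e^(−0.0600·7/12) = 1.1910
Current forward F = (S − I)·e^(rT) = (49.92 − 1.1910)·e^(0.0600·11/12) = 48.7290 × 1.056541 = 51.4842
Value (long) = (F − K)·e^(−rT) = (51.4842 − 48.06) × 0.946485 = 3.2410
Value = R$3.24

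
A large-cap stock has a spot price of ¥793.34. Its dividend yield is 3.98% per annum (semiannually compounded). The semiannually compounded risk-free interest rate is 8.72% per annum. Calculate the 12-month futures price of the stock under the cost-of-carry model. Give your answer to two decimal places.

¥830.64

F = S · (1+r/2)^(2T) / (1+q/2)^(2T)
= 793.34 × 1.089101 / 1.040196 = 793.34 × 1.047015
F = ¥830.64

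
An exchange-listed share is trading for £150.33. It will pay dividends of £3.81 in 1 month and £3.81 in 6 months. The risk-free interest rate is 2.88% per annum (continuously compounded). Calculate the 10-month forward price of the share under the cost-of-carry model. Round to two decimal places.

£146.24

PV(dividends) I = 3.81·e^(−0.0288·1/12) + 3.81·e^(−0.0288·6/12)
I = 3.8009 + 3.7555 = 7.5564
F = (S − I)·e^(rT) = (150.33 − 7.5564) · e^(0.0288·10/12)
= 142.7736 · e^0.024000 = 142.7736 × 1.024290 = £146.24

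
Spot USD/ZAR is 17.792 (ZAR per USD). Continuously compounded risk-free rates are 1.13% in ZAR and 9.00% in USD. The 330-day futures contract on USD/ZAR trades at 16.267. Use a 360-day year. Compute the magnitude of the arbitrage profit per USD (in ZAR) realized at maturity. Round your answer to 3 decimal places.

Fair futures: F* = S·e^(carry·T), with carry = (r_ZAR − r_USD) = 0.0113 − 0.0900 = -0.0787
F* = 17.792 · e^(-0.0787 × 330/360) = 17.792 · e^-0.072142 = 17.792 × 0.930399 = 16.5537
Market 16.267 < fair 16.5537: forward underpriced → reverse cash-and-carry (short spot, go long the forward).
At maturity, profit = |F_mkt − F*| = |16.267 − 16.5537| = 0.287 per USD (in ZAR)

0.287 per USD (in ZAR)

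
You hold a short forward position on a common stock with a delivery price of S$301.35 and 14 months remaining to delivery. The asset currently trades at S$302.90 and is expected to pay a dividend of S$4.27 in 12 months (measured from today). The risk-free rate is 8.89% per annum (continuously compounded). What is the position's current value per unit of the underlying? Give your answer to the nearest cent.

-S$27.33

PV(remaining dividends) I = 4.27·e^(−0.0889·12/12) = 3.9068
Current forward F = (S − I)·e^(rT) = (302.90 − 3.9068)·e^(0.0889·14/12) = 298.9932 × 1.109286 = 331.6690
Value (long) = (F − K)·e^(−rT) = (331.6690 − 301.35) × 0.901481 = 27.3320
Short position value = −(long value) = -S$27.33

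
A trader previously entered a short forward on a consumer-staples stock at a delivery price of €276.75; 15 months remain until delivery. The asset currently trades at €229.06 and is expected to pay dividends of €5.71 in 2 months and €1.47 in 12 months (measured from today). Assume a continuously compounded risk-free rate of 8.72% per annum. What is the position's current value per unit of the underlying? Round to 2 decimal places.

PV(remaining dividends) I = 5.71·e^(−0.0872·2/12) + 1.47·e^(−0.0872·12/12) = 6.9749
Current forward F = (S − I)·e^(rT) = (229.06 − 6.9749)·e^(0.0872·15/12) = 222.0851 × 1.115162 = 247.6609
Value (long) = (F − K)·e^(−rT) = (247.6609 − 276.75) × 0.896730 = -26.0851
Short position value = −(long value) = €26.09

€26.09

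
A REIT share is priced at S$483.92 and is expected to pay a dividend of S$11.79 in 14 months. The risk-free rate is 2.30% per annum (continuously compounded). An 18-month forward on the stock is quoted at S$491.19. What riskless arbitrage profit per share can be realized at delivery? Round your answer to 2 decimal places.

S$2.16 per share

PV(dividends) I = 11.79·e^(−0.0230·14/12) = 11.4778
Fair forward F* = (S − I)·e^(rT) = (483.92 − 11.4778)·e^0.034500 = 472.4422 × 1.035102 = 489.0259
Market S$491.19 > fair 489.0259: forward overpriced → cash-and-carry (borrow at r, buy the stock and collect the dividends, short the forward).
Profit at T = |F_mkt − F*| = |491.19 − 489.0259| = S$2.16 per share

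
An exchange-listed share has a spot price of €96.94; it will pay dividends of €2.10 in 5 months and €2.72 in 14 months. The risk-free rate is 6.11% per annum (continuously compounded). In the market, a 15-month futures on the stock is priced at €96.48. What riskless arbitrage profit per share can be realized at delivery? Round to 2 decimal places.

PV(dividends) I = 2.10·e^(−0.0611·5/12) + 2.72·e^(−0.0611·14/12) = 4.5801
Fair futures F* = (S − I)·e^(rT) = (96.94 − 4.5801)·e^0.076375 = 92.3599 × 1.079367 = 99.6902
Market €96.48 < fair 99.6902: forward underpriced → reverse cash-and-carry (short the stock, invest proceeds at r, pay the dividends, go long the forward).
Profit at T = |F_mkt − F*| = |96.48 − 99.6902| = €3.21 per share

€3.21 per share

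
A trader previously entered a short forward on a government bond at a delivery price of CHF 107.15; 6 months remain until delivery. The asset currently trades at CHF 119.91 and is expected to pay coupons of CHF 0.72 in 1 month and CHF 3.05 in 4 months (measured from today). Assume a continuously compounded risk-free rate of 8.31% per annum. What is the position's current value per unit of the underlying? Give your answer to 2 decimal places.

PV(remaining coupons) I = 0.72·e^(−0.0831·1/12) + 3.05·e^(−0.0831·4/12) = 3.6817
Current forward F = (S − I)·e^(rT) = (119.91 − 3.6817)·e^(0.0831·6/12) = 116.2283 × 1.042425 = 121.1593
Value (long) = (F − K)·e^(−rT) = (121.1593 − 107.15) × 0.959301 = 13.4391
Short position value = −(long value) = -CHF 13.44

-CHF 13.44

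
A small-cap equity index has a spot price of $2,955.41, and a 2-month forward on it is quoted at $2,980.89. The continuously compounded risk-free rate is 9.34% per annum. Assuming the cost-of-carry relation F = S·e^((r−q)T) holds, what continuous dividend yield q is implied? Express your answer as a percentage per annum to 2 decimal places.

4.19%

From F = S·e^((r−q)T): (r − q) = ln(F/S)/T
ln(2980.89/2955.41) = ln(1.008621) = 0.008584
(r − q) = 0.008584 / (2/12) = 0.051504
q = r − ln(F/S)/T = 0.0934 − 0.051504 = 0.041896
q = 4.19%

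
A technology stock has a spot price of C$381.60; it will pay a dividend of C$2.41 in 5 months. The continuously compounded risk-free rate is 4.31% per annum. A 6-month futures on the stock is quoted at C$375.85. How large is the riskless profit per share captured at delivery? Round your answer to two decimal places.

PV(dividends) I = 2.41·e^(−0.0431·5/12) = 2.3671
Fair futures F* = (S − I)·e^(rT) = (381.60 − 2.3671)·e^0.021550 = 379.2329 × 1.021784 = 387.4941
Market C$375.85 < fair 387.4941: forward underpriced → reverse cash-and-carry (short the stock, invest proceeds at r, pay the dividends, go long the forward).
Profit at T = |F_mkt − F*| = |375.85 − 387.4941| = C$11.64 per share

C$11.64 per share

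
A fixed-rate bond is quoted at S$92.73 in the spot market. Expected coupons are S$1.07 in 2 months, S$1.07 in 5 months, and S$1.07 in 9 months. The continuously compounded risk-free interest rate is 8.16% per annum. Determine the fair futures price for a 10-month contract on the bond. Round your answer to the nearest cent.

S$95.94

PV(coupons) I = 1.07·e^(−0.0816·2/12) + 1.07·e^(−0.0816·5/12) + 1.07·e^(−0.0816·9/12)
I = 1.0555 + 1.0342 + 1.0065 = 3.0962
F = (S − I)·e^(rT) = (92.73 − 3.0962) · e^(0.0816·10/12)
= 89.6338 · e^0.068000 = 89.6338 × 1.070365 = S$95.94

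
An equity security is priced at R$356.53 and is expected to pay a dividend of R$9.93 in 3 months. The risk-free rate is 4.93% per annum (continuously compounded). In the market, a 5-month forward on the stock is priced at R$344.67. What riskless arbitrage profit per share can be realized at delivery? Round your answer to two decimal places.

R$9.25 per share

PV(dividends) I = 9.93·e^(−0.0493·3/12) = 9.8084
Fair forward F* = (S − I)·e^(rT) = (356.53 − 9.8084)·e^0.020542 = 346.7216 × 1.020754 = 353.9175
Market R$344.67 < fair 353.9175: forward underpriced → reverse cash-and-carry (short the stock, invest proceeds at r, pay the dividends, go long the forward).
Profit at T = |F_mkt − F*| = |344.67 − 353.9175| = R$9.25 per share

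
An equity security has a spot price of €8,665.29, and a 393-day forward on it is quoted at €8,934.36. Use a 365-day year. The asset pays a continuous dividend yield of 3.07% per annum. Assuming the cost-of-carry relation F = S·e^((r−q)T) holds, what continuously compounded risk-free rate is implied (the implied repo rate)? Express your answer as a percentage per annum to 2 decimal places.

From F = S·e^((r−q)T): (r − q) = ln(F/S)/T
ln(8934.36/8665.29) = ln(1.031051) = 0.030579
(r − q) = 0.030579 / (393/365) = 0.028400
r = ln(F/S)/T + q = 0.028400 + 0.0307 = 0.059100
r = 5.91%

5.91%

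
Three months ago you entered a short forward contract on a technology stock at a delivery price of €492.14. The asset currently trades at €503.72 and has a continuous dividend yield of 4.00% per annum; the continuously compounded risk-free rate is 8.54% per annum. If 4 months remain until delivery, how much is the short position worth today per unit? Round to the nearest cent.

Current fair forward for the remaining 4 months: F = S·e^((r − q)·T), (r − q) = 0.0854 − 0.0400 = 0.0454
F = 503.72 · e^(0.0454 × 4/12) = 503.72 × 1.015248 = 511.4007
Value of long forward = (F − K)·e^(−rT) = (511.4007 − 492.14) · e^(−0.0854·4/12)
= 19.2607 × 0.971935 = 18.72
Short position value = −(long value) = -€18.72

-€18.72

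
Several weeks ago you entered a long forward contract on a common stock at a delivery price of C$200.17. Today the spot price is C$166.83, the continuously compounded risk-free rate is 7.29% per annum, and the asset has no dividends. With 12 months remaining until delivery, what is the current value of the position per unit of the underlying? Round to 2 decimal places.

-C$19.27

Current fair forward for the remaining 12 months: F = S·e^(r·T), r = 0.0729
F = 166.83 · e^(0.0729 × 12/12) = 166.83 × 1.075623 = 179.4462
Value of long forward = (F − K)·e^(−rT) = (179.4462 − 200.17) · e^(−0.0729·12/12)
= -20.7238 × 0.929694 = -19.27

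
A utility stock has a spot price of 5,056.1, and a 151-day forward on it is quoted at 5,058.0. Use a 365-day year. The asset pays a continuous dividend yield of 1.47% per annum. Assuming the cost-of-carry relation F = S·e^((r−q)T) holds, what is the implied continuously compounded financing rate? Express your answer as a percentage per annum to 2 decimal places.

From F = S·e^((r−q)T): (r − q) = ln(F/S)/T
ln(5058.0/5056.1) = ln(1.000376) = 0.000376
(r − q) = 0.000376 / (151/365) = 0.000909
r = ln(F/S)/T + q = 0.000909 + 0.0147 = 0.015609
r = 1.56%

1.56%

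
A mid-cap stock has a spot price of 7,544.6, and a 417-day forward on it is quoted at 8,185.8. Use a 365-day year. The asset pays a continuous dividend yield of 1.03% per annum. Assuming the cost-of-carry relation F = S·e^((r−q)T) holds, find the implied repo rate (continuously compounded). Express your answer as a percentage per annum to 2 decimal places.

8.17%

From F = S·e^((r−q)T): (r − q) = ln(F/S)/T
ln(8185.8/7544.6) = ln(1.084988) = 0.081569
(r − q) = 0.081569 / (417/365) = 0.071397
r = ln(F/S)/T + q = 0.071397 + 0.0103 = 0.081697
r = 8.17%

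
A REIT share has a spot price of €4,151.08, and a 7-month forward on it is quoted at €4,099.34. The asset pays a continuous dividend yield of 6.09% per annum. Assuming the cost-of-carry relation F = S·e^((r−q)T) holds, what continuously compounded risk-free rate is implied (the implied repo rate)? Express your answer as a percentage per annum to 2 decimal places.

From F = S·e^((r−q)T): (r − q) = ln(F/S)/T
ln(4099.34/4151.08) = ln(0.987536) = -0.012542
(r − q) = -0.012542 / (7/12) = -0.021501
r = ln(F/S)/T + q = -0.021501 + 0.0609 = 0.039399
r = 3.94%

3.94%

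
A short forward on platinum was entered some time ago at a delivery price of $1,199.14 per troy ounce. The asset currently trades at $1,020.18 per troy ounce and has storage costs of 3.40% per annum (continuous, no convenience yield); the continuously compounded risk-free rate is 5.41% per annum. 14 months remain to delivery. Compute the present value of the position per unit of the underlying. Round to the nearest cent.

Current fair forward for the remaining 14 months: F = S·e^((r + u)·T), (r + u) = 0.0541 + 0.0340 = 0.0881
F = 1020.18 · e^(0.0881 × 14/12) = 1020.18 × 1.10825126 = 1130.6158
Value of long forward = (F − K)·e^(−rT) = (1130.6158 − 1199.14) · e^(−0.0541·14/12)
= -68.5242 × 0.93883394 = -64.33
Short position value = −(long value) = $64.33

$64.33 per troy ounce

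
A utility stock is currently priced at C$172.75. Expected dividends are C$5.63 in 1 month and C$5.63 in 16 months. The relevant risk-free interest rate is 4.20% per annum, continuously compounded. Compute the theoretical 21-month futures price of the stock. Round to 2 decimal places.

PV(dividends) I = 5.63·e^(−0.0420·1/12) + 5.63·e^(−0.0420·16/12)
I = 5.6103 + 5.3234 = 10.9337
F = (S − I)·e^(rT) = (172.75 − 10.9337) · e^(0.0420·21/12)
= 161.8163 · e^0.073500 = 161.8163 × 1.076269 = C$174.16

C$174.16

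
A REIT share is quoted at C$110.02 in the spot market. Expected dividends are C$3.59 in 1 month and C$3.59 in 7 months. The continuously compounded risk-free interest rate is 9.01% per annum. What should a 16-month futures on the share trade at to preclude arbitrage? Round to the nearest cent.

C$116.20

PV(dividends) I = 3.59·e^(−0.0901·1/12) + 3.59·e^(−0.0901·7/12)
I = 3.5631 + 3.4062 = 6.9693
F = (S − I)·e^(rT) = (110.02 − 6.9693) · e^(0.0901·16/12)
= 103.0507 · e^0.120133 = 103.0507 × 1.127647 = C$116.20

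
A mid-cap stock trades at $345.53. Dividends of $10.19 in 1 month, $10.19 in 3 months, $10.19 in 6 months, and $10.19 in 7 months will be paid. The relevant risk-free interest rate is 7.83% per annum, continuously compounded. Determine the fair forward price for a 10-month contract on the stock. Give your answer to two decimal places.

$326.50

PV(dividends) I = 10.19·e^(−0.0783·1/12) + 10.19·e^(−0.0783·3/12) + 10.19·e^(−0.0783·6/12) + 10.19·e^(−0.0783·7/12)
I = 10.1237 + 9.9925 + 9.7988 + 9.7350 = 39.6500
F = (S − I)·e^(rT) = (345.53 − 39.6500) · e^(0.0783·10/12)
= 305.8800 · e^0.065250 = 305.8800 × 1.067426 = $326.50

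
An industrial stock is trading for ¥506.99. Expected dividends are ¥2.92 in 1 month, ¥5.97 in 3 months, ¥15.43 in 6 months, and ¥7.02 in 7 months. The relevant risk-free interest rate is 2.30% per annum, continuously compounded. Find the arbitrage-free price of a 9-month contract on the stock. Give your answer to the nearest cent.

¥484.24

PV(dividends) I = 2.92·e^(−0.0230·1/12) + 5.97·e^(−0.0230·3/12) + 15.43·e^(−0.0230·6/12) + 7.02·e^(−0.0230·7/12)
I = 2.9144 + 5.9358 + 15.2536 + 6.9264 = 31.0302
F = (S − I)·e^(rT) = (506.99 − 31.0302) · e^(0.0230·9/12)
= 475.9598 · e^0.017250 = 475.9598 × 1.017400 = ¥484.24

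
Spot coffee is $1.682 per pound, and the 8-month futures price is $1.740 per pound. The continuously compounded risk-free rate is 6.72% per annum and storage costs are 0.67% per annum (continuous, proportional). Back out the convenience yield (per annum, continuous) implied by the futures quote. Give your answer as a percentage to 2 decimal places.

2.30%

F = S·e^((r+u−y)T) ⇒ (r+u−y) = ln(F/S)/T
ln(1.740/1.682) = 0.033902; /T ⇒ 0.050853
y = r + u − ln(F/S)/T = 0.0672 + 0.0067 − 0.050853 = 0.023047
y = 2.30%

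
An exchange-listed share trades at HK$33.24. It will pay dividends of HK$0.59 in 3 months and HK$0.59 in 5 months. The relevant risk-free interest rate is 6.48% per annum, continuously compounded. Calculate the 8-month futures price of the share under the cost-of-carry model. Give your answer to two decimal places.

PV(dividends) I = 0.59·e^(−0.0648·3/12) + 0.59·e^(−0.0648·5/12)
I = 0.5805 + 0.5743 = 1.1548
F = (S − I)·e^(rT) = (33.24 − 1.1548) · e^(0.0648·8/12)
= 32.0852 · e^0.043200 = 32.0852 × 1.044147 = HK$33.50

HK$33.50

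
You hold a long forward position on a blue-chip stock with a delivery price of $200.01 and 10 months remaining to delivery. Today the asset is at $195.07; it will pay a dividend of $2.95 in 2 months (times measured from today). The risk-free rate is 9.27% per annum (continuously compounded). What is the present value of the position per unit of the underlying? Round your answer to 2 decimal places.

$7.02

PV(remaining dividends) I = 2.95·e^(−0.0927·2/12) = 2.9048
Current forward F = (S − I)·e^(rT) = (195.07 − 2.9048)·e^(0.0927·10/12) = 192.1652 × 1.080312 = 207.5984
Value (long) = (F − K)·e^(−rT) = (207.5984 − 200.01) × 0.925658 = 7.0243
Value = $7.02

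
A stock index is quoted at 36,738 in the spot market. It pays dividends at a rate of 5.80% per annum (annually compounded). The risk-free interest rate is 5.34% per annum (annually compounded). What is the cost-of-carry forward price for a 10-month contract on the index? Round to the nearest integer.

36,605

F = S · (1+r)^T / (1+q)^T
= 36738 × 1.044306 / 1.048105 = 36738 × 0.996375
F = 36,605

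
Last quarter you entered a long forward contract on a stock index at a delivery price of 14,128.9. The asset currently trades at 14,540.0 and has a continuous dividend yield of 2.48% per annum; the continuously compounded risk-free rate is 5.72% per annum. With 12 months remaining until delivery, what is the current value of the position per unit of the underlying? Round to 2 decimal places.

840.44

Current fair forward for the remaining 12 months: F = S·e^((r − q)·T), (r − q) = 0.0572 − 0.0248 = 0.0324
F = 14540.0 · e^(0.0324 × 12/12) = 14540.0 × 1.03293059 = 15018.8108
Value of long forward = (F − K)·e^(−rT) = (15018.8108 − 14128.9) · e^(−0.0572·12/12)
= 889.9108 × 0.94440517 = 840.44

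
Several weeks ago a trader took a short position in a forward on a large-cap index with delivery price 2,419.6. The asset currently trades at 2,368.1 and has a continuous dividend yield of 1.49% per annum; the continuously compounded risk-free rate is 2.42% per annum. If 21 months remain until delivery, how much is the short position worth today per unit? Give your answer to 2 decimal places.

12.12

Current fair forward for the remaining 21 months: F = S·e^((r − q)·T), (r − q) = 0.0242 − 0.0149 = 0.0093
F = 2368.1 · e^(0.0093 × 21/12) = 2368.1 × 1.01640816 = 2406.9562
Value of long forward = (F − K)·e^(−rT) = (2406.9562 − 2419.6) · e^(−0.0242·21/12)
= -12.6438 × 0.95853423 = -12.12
Short position value = −(long value) = 12.12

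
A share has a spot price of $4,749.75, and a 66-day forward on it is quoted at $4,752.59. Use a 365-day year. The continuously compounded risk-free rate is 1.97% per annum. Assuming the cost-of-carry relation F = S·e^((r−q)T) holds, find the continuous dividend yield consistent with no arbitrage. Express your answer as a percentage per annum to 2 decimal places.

1.64%

From F = S·e^((r−q)T): (r − q) = ln(F/S)/T
ln(4752.59/4749.75) = ln(1.000598) = 0.000598
(r − q) = 0.000598 / (66/365) = 0.003307
q = r − ln(F/S)/T = 0.0197 − 0.003307 = 0.016393
q = 1.64%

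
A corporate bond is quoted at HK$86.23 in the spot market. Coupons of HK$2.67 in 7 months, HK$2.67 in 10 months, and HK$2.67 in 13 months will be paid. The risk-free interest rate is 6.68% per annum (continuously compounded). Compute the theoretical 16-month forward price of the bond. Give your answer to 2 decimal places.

PV(coupons) I = 2.67·e^(−0.0668·7/12) + 2.67·e^(−0.0668·10/12) + 2.67·e^(−0.0668·13/12)
I = 2.5680 + 2.5254 + 2.4836 = 7.5770
F = (S − I)·e^(rT) = (86.23 − 7.5770) · e^(0.0668·16/12)
= 78.6530 · e^0.089067 = 78.6530 × 1.093154 = HK$85.98

HK$85.98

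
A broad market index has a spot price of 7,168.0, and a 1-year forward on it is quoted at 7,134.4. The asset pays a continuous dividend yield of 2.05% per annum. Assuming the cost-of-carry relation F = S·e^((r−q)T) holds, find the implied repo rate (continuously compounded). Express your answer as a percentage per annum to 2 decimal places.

From F = S·e^((r−q)T): (r − q) = ln(F/S)/T
ln(7134.4/7168.0) = ln(0.995312) = -0.004699
(r − q) = -0.004699 / (1) = -0.004699
r = ln(F/S)/T + q = -0.004699 + 0.0205 = 0.015801
r = 1.58%

1.58%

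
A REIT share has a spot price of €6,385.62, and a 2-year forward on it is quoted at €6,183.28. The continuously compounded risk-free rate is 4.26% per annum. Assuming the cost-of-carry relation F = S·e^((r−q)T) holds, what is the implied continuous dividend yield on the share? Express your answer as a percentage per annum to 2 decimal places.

From F = S·e^((r−q)T): (r − q) = ln(F/S)/T
ln(6183.28/6385.62) = ln(0.968313) = -0.032200
(r − q) = -0.032200 / (2) = -0.016100
q = r − ln(F/S)/T = 0.0426 + 0.016100 = 0.058700
q = 5.87%

5.87%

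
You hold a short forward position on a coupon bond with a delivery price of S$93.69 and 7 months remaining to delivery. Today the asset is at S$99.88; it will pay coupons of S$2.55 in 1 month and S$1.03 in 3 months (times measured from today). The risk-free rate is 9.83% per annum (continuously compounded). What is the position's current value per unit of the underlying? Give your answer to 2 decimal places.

-S$7.88

PV(remaining coupons) I = 2.55·e^(−0.0983·1/12) + 1.03·e^(−0.0983·3/12) = 3.5342
Current forward F = (S − I)·e^(rT) = (99.88 − 3.5342)·e^(0.0983·7/12) = 96.3458 × 1.059018 = 102.0319
Value (long) = (F − K)·e^(−rT) = (102.0319 − 93.69) × 0.944271 = 7.8770
Short position value = −(long value) = -S$7.88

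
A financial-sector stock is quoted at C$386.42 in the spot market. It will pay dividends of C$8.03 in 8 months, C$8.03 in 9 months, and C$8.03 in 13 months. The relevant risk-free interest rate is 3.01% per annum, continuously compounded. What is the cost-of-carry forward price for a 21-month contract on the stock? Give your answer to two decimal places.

PV(dividends) I = 8.03·e^(−0.0301·8/12) + 8.03·e^(−0.0301·9/12) + 8.03·e^(−0.0301·13/12)
I = 7.8705 + 7.8508 + 7.7724 = 23.4937
F = (S − I)·e^(rT) = (386.42 − 23.4937) · e^(0.0301·21/12)
= 362.9263 · e^0.052675 = 362.9263 × 1.054087 = C$382.56

C$382.56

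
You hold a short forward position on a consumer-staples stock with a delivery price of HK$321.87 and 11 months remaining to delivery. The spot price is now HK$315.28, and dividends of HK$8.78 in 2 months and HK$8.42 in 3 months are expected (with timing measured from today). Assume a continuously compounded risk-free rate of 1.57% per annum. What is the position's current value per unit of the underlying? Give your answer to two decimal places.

PV(remaining dividends) I = 8.78·e^(−0.0157·2/12) + 8.42·e^(−0.0157·3/12) = 17.1441
Current forward F = (S − I)·e^(rT) = (315.28 − 17.1441)·e^(0.0157·11/12) = 298.1359 × 1.014496 = 302.4577
Value (long) = (F − K)·e^(−rT) = (302.4577 − 321.87) × 0.985711 = -19.1349
Short position value = −(long value) = HK$19.13

HK$19.13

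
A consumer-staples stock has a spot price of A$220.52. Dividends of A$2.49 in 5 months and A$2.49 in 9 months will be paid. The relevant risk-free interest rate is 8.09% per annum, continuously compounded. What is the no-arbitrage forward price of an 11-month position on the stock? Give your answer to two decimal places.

PV(dividends) I = 2.49·e^(−0.0809·5/12) + 2.49·e^(−0.0809·9/12)
I = 2.4075 + 2.3434 = 4.7509
F = (S − I)·e^(rT) = (220.52 − 4.7509) · e^(0.0809·11/12)
= 215.7691 · e^0.074158 = 215.7691 × 1.076977 = A$232.38

A$232.38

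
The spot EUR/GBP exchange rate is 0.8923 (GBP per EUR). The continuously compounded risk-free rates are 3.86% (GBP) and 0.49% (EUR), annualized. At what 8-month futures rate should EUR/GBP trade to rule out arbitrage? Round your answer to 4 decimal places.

F = S·e^((r_GBP − r_EUR)T) = 0.8923 · e^((0.0386 − 0.0049) × 8/12)
= 0.8923 · e^0.022467 = 0.8923 × 1.022721
F = 0.9126 GBP per EUR

0.9126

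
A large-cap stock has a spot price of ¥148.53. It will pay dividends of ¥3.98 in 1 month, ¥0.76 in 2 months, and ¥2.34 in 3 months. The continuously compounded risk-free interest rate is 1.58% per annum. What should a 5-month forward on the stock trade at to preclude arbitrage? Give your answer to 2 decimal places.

¥142.40

PV(dividends) I = 3.98·e^(−0.0158·1/12) + 0.76·e^(−0.0158·2/12) + 2.34·e^(−0.0158·3/12)
I = 3.9748 + 0.7580 + 2.3308 = 7.0636
F = (S − I)·e^(rT) = (148.53 − 7.0636) · e^(0.0158·5/12)
= 141.4664 · e^0.006583 = 141.4664 × 1.006605 = ¥142.40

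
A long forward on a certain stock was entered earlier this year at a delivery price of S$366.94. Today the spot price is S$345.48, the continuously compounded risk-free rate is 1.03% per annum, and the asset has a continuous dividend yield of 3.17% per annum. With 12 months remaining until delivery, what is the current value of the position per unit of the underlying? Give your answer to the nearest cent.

-S$28.48

Current fair forward for the remaining 12 months: F = S·e^((r − q)·T), (r − q) = 0.0103 − 0.0317 = -0.0214
F = 345.48 · e^(-0.0214 × 12/12) = 345.48 × 0.978827 = 338.1652
Value of long forward = (F − K)·e^(−rT) = (338.1652 − 366.94) · e^(−0.0103·12/12)
= -28.7748 × 0.989753 = -28.48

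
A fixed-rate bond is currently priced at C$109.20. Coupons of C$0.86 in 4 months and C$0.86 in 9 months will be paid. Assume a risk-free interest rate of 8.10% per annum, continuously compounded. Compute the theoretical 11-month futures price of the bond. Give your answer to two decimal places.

PV(coupons) I = 0.86·e^(−0.0810·4/12) + 0.86·e^(−0.0810·9/12)
I = 0.8371 + 0.8093 = 1.6464
F = (S − I)·e^(rT) = (109.20 − 1.6464) · e^(0.0810·11/12)
= 107.5536 · e^0.074250 = 107.5536 × 1.077076 = C$115.84

C$115.84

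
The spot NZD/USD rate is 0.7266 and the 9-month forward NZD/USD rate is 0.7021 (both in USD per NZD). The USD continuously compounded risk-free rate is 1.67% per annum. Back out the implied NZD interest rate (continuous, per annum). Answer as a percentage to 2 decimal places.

F = S·e^((r_USD − r_NZD)T) ⇒ r_NZD = r_USD − ln(F/S)/T
ln(0.7021/0.7266) = -0.034300; /(9/12) = -0.045733
r_NZD = 0.0167 + 0.045733 = 0.062433
r_NZD = 6.24%

6.24%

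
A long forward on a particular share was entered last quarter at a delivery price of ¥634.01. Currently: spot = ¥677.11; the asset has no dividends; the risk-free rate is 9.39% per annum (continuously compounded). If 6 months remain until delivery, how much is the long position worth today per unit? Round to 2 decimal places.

¥72.18

Current fair forward for the remaining 6 months: F = S·e^(r·T), r = 0.0939
F = 677.11 · e^(0.0939 × 6/12) = 677.11 × 1.048070 = 709.6587
Value of long forward = (F − K)·e^(−rT) = (709.6587 − 634.01) · e^(−0.0939·6/12)
= 75.6487 × 0.954135 = 72.18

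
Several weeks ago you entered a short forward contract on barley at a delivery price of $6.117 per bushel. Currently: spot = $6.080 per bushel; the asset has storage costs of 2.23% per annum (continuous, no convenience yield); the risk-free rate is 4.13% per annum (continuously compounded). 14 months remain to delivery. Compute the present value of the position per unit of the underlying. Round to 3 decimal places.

Current fair forward for the remaining 14 months: F = S·e^((r + u)·T), (r + u) = 0.0413 + 0.0223 = 0.0636
F = 6.080 · e^(0.0636 × 14/12) = 6.080 × 1.077022 = 6.5483
Value of long forward = (F − K)·e^(−rT) = (6.5483 − 6.117) · e^(−0.0413·14/12)
= 0.4313 × 0.952959 = 0.411
Short position value = −(long value) = -$0.411

-$0.411 per bushel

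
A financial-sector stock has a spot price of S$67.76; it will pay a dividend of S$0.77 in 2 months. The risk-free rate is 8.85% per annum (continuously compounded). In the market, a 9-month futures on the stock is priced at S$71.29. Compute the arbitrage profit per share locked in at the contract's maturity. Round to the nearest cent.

PV(dividends) I = 0.77·e^(−0.0885·2/12) = 0.7587
Fair futures F* = (S − I)·e^(rT) = (67.76 − 0.7587)·e^0.066375 = 67.0013 × 1.068627 = 71.5994
Market S$71.29 < fair 71.5994: forward underpriced → reverse cash-and-carry (short the stock, invest proceeds at r, pay the dividends, go long the forward).
Profit at T = |F_mkt − F*| = |71.29 − 71.5994| = S$0.31 per share

S$0.31 per share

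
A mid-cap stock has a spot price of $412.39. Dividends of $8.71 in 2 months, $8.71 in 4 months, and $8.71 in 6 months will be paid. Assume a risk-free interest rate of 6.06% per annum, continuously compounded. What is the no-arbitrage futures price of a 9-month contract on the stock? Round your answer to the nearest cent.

$404.77

PV(dividends) I = 8.71·e^(−0.0606·2/12) + 8.71·e^(−0.0606·4/12) + 8.71·e^(−0.0606·6/12)
I = 8.6225 + 8.5358 + 8.4500 = 25.6083
F = (S − I)·e^(rT) = (412.39 − 25.6083) · e^(0.0606·9/12)
= 386.7817 · e^0.045450 = 386.7817 × 1.046499 = $404.77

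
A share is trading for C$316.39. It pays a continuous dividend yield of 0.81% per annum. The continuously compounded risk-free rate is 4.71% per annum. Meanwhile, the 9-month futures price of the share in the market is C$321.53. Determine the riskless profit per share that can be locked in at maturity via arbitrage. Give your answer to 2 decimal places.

C$4.25 per share

Fair futures: F* = S·e^(carry·T), with carry = (r − q) = 0.0471 − 0.0081 = 0.0390
F* = 316.39 · e^(0.0390 × 9/12) = 316.39 · e^0.029250 = 316.39 × 1.029682 = C$325.7811
Market C$321.53 < fair C$325.7811: forward underpriced → reverse cash-and-carry (short spot, go long the forward).
At maturity, profit = |F_mkt − F*| = |321.53 − 325.7811| = C$4.25 per share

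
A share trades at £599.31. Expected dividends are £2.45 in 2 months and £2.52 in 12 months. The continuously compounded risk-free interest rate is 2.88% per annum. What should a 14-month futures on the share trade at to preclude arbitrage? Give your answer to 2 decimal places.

PV(dividends) I = 2.45·e^(−0.0288·2/12) + 2.52·e^(−0.0288·12/12)
I = 2.4383 + 2.4485 = 4.8868
F = (S − I)·e^(rT) = (599.31 − 4.8868) · e^(0.0288·14/12)
= 594.4232 · e^0.033600 = 594.4232 × 1.034171 = £614.74

£614.74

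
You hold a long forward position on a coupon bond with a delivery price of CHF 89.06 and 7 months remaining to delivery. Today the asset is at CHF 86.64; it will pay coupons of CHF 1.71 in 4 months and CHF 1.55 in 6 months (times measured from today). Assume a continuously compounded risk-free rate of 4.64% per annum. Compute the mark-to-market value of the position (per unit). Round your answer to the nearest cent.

-CHF 3.24

PV(remaining coupons) I = 1.71·e^(−0.0464·4/12) + 1.55·e^(−0.0464·6/12) = 3.1982
Current forward F = (S − I)·e^(rT) = (86.64 − 3.1982)·e^(0.0464·7/12) = 83.4418 × 1.027436 = 85.7311
Value (long) = (F − K)·e^(−rT) = (85.7311 − 89.06) × 0.973296 = -3.2400
Value = -CHF 3.24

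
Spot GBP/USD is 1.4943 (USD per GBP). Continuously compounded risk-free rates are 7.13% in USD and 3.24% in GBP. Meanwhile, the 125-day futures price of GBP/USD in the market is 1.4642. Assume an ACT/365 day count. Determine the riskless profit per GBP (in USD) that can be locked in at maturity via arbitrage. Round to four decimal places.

Fair futures: F* = S·e^(carry·T), with carry = (r_USD − r_GBP) = 0.0713 − 0.0324 = 0.0389
F* = 1.4943 · e^(0.0389 × 125/365) = 1.4943 · e^0.013322 = 1.4943 × 1.013411 = 1.5143
Market 1.4642 < fair 1.5143: forward underpriced → reverse cash-and-carry (short spot, go long the forward).
At maturity, profit = |F_mkt − F*| = |1.4642 − 1.5143| = 0.0501 per GBP (in USD)

0.0501 per GBP (in USD)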